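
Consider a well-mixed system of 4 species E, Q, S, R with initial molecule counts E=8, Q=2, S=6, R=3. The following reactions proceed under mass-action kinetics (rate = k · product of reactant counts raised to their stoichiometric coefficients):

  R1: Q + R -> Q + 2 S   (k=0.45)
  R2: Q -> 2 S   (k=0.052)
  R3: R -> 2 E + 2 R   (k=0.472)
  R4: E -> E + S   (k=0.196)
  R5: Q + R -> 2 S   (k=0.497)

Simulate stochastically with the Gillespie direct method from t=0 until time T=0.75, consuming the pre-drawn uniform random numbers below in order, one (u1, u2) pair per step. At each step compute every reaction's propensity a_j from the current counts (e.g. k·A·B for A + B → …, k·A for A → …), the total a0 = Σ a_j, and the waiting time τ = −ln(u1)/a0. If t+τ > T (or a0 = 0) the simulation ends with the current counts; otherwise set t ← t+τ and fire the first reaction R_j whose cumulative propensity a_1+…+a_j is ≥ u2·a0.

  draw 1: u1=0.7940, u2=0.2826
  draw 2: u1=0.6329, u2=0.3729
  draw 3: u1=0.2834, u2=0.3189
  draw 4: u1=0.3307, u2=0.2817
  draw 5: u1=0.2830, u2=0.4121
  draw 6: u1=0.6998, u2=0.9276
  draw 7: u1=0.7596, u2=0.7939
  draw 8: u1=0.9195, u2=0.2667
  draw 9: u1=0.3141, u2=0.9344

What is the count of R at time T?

t=0.000: E=8 Q=2 S=6 R=3
Draw 1: a1=2.700, a2=0.104, a3=1.416, a4=1.568, a5=2.982, a0=8.770; τ=−ln(0.7940)/8.770=0.026 → t=0.026; u2·a0=0.2826·8.770=2.478 ≤ a1=2.700 → R1 fires; E=8 Q=2 S=8 R=2
Draw 2: a1=1.800, a2=0.104, a3=0.944, a4=1.568, a5=1.988, a0=6.404; τ=−ln(0.6329)/6.404=0.071 → t=0.098; u2·a0=0.3729·6.404=2.388; a1+a2=1.904 < 2.388 ≤ a1+…+a3=2.848 → R3 fires; E=10 Q=2 S=8 R=3
Draw 3: a1=2.700, a2=0.104, a3=1.416, a4=1.960, a5=2.982, a0=9.162; τ=−ln(0.2834)/9.162=0.138 → t=0.235; u2·a0=0.3189·9.162=2.922; a1+a2=2.804 < 2.922 ≤ a1+…+a3=4.220 → R3 fires; E=12 Q=2 S=8 R=4
Draw 4: a1=3.600, a2=0.104, a3=1.888, a4=2.352, a5=3.976, a0=11.920; τ=−ln(0.3307)/11.920=0.093 → t=0.328; u2·a0=0.2817·11.920=3.358 ≤ a1=3.600 → R1 fires; E=12 Q=2 S=10 R=3
Draw 5: a1=2.700, a2=0.104, a3=1.416, a4=2.352, a5=2.982, a0=9.554; τ=−ln(0.2830)/9.554=0.132 → t=0.460; u2·a0=0.4121·9.554=3.937; a1+a2=2.804 < 3.937 ≤ a1+…+a3=4.220 → R3 fires; E=14 Q=2 S=10 R=4
Draw 6: a1=3.600, a2=0.104, a3=1.888, a4=2.744, a5=3.976, a0=12.312; τ=−ln(0.6998)/12.312=0.029 → t=0.489; u2·a0=0.9276·12.312=11.421; a1+…+a4=8.336 < 11.421 ≤ a1+…+a5=12.312 → R5 fires; E=14 Q=1 S=12 R=3
Draw 7: a1=1.350, a2=0.052, a3=1.416, a4=2.744, a5=1.491, a0=7.053; τ=−ln(0.7596)/7.053=0.039 → t=0.528; u2·a0=0.7939·7.053=5.599; a1+…+a4=5.562 < 5.599 ≤ a1+…+a5=7.053 → R5 fires; E=14 Q=0 S=14 R=2
Draw 8: a1=0.000, a2=0.000, a3=0.944, a4=2.744, a5=0.000, a0=3.688; τ=−ln(0.9195)/3.688=0.023 → t=0.551; u2·a0=0.2667·3.688=0.984; a1+…+a3=0.944 < 0.984 ≤ a1+…+a4=3.688 → R4 fires; E=14 Q=0 S=15 R=2
Draw 9: a1=0.000, a2=0.000, a3=0.944, a4=2.744, a5=0.000, a0=3.688; τ=−ln(0.3141)/3.688=0.314 → t=0.865 > T=0.75: stop.
Read off R at T=0.75: 2

R at T = 2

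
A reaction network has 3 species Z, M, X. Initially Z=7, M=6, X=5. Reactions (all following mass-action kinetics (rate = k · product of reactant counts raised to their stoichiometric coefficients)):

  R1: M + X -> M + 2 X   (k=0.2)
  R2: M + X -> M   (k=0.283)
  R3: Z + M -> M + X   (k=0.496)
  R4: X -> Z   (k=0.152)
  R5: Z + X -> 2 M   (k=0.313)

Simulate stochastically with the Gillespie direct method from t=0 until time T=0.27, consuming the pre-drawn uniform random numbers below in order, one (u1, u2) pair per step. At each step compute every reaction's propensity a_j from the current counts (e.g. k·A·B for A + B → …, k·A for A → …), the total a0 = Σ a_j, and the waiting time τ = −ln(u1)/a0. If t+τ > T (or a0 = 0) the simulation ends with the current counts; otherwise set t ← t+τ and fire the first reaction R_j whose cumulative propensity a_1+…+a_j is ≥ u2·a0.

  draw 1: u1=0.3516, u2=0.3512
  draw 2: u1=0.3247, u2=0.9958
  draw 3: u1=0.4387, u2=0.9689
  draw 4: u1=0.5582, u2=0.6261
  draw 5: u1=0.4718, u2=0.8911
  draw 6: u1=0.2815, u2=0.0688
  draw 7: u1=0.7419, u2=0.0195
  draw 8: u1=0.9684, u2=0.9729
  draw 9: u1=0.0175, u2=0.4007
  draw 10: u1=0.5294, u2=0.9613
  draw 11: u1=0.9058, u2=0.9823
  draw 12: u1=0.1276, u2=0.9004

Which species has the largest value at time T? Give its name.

Dominant species at T: M

t=0.000: Z=7 M=6 X=5
Draw 1: a1=6.000, a2=8.490, a3=20.832, a4=0.760, a5=10.955, a0=47.037; τ=−ln(0.3516)/47.037=0.022 → t=0.022; u2·a0=0.3512·47.037=16.519; a1+a2=14.490 < 16.519 ≤ a1+…+a3=35.322 → R3 fires; Z=6 M=6 X=6
Draw 2: a1=7.200, a2=10.188, a3=17.856, a4=0.912, a5=11.268, a0=47.424; τ=−ln(0.3247)/47.424=0.024 → t=0.046; u2·a0=0.9958·47.424=47.225; a1+…+a4=36.156 < 47.225 ≤ a1+…+a5=47.424 → R5 fires; Z=5 M=8 X=5
Draw 3: a1=8.000, a2=11.320, a3=19.840, a4=0.760, a5=7.825, a0=47.745; τ=−ln(0.4387)/47.745=0.017 → t=0.063; u2·a0=0.9689·47.745=46.260; a1+…+a4=39.920 < 46.260 ≤ a1+…+a5=47.745 → R5 fires; Z=4 M=10 X=4
Draw 4: a1=8.000, a2=11.320, a3=19.840, a4=0.608, a5=5.008, a0=44.776; τ=−ln(0.5582)/44.776=0.013 → t=0.076; u2·a0=0.6261·44.776=28.034; a1+a2=19.320 < 28.034 ≤ a1+…+a3=39.160 → R3 fires; Z=3 M=10 X=5
Draw 5: a1=10.000, a2=14.150, a3=14.880, a4=0.760, a5=4.695, a0=44.485; τ=−ln(0.4718)/44.485=0.017 → t=0.093; u2·a0=0.8911·44.485=39.641; a1+…+a3=39.030 < 39.641 ≤ a1+…+a4=39.790 → R4 fires; Z=4 M=10 X=4
Draw 6: a1=8.000, a2=11.320, a3=19.840, a4=0.608, a5=5.008, a0=44.776; τ=−ln(0.2815)/44.776=0.028 → t=0.121; u2·a0=0.0688·44.776=3.081 ≤ a1=8.000 → R1 fires; Z=4 M=10 X=5
Draw 7: a1=10.000, a2=14.150, a3=19.840, a4=0.760, a5=6.260, a0=51.010; τ=−ln(0.7419)/51.010=0.006 → t=0.127; u2·a0=0.0195·51.010=0.995 ≤ a1=10.000 → R1 fires; Z=4 M=10 X=6
Draw 8: a1=12.000, a2=16.980, a3=19.840, a4=0.912, a5=7.512, a0=57.244; τ=−ln(0.9684)/57.244=0.001 → t=0.128; u2·a0=0.9729·57.244=55.693; a1+…+a4=49.732 < 55.693 ≤ a1+…+a5=57.244 → R5 fires; Z=3 M=12 X=5
Draw 9: a1=12.000, a2=16.980, a3=17.856, a4=0.760, a5=4.695, a0=52.291; τ=−ln(0.0175)/52.291=0.077 → t=0.205; u2·a0=0.4007·52.291=20.953; a1=12.000 < 20.953 ≤ a1+a2=28.980 → R2 fires; Z=3 M=12 X=4
Draw 10: a1=9.600, a2=13.584, a3=17.856, a4=0.608, a5=3.756, a0=45.404; τ=−ln(0.5294)/45.404=0.014 → t=0.219; u2·a0=0.9613·45.404=43.647; a1+…+a4=41.648 < 43.647 ≤ a1+…+a5=45.404 → R5 fires; Z=2 M=14 X=3
Draw 11: a1=8.400, a2=11.886, a3=13.888, a4=0.456, a5=1.878, a0=36.508; τ=−ln(0.9058)/36.508=0.003 → t=0.222; u2·a0=0.9823·36.508=35.862; a1+…+a4=34.630 < 35.862 ≤ a1+…+a5=36.508 → R5 fires; Z=1 M=16 X=2
Draw 12: a1=6.400, a2=9.056, a3=7.936, a4=0.304, a5=0.626, a0=24.322; τ=−ln(0.1276)/24.322=0.085 → t=0.307 > T=0.27: stop.
At T=0.27: Z=1 M=16 X=2; the largest is M.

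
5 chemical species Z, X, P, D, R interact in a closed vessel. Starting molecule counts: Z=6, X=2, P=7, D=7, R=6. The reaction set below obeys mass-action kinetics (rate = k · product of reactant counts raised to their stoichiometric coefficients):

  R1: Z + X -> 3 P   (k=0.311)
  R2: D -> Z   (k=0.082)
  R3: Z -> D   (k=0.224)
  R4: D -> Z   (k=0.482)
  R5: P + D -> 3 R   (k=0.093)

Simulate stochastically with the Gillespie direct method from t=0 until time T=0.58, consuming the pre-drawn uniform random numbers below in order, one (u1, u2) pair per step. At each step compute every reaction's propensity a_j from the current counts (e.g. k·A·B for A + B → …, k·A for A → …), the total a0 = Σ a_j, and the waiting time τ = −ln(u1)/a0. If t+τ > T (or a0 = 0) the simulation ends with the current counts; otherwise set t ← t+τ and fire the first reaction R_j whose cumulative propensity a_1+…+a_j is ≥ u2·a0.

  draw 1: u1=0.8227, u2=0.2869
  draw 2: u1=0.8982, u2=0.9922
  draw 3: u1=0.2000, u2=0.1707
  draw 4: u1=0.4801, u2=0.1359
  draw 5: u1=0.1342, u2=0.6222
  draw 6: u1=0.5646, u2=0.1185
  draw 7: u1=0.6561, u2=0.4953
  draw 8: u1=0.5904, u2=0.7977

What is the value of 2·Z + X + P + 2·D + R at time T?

Value at T = 41

Check how each reaction changes W = 2·Z + X + P + 2·D + R (weight of products minus weight of reactants):
R1: Z + X -> 3 P: (1·3) − (2·1 + 1·1) = 3 − 3 = 0
R2: D -> Z: (2·1) − (2·1) = 2 − 2 = 0
R3: Z -> D: (2·1) − (2·1) = 2 − 2 = 0
R4: D -> Z: (2·1) − (2·1) = 2 − 2 = 0
R5: P + D -> 3 R: (1·3) − (1·1 + 2·1) = 3 − 3 = 0
Every reaction leaves W unchanged, so W is conserved and no simulation is needed: W(T) = W(0) = 2·6 + 2 + 7 + 2·7 + 6 = 41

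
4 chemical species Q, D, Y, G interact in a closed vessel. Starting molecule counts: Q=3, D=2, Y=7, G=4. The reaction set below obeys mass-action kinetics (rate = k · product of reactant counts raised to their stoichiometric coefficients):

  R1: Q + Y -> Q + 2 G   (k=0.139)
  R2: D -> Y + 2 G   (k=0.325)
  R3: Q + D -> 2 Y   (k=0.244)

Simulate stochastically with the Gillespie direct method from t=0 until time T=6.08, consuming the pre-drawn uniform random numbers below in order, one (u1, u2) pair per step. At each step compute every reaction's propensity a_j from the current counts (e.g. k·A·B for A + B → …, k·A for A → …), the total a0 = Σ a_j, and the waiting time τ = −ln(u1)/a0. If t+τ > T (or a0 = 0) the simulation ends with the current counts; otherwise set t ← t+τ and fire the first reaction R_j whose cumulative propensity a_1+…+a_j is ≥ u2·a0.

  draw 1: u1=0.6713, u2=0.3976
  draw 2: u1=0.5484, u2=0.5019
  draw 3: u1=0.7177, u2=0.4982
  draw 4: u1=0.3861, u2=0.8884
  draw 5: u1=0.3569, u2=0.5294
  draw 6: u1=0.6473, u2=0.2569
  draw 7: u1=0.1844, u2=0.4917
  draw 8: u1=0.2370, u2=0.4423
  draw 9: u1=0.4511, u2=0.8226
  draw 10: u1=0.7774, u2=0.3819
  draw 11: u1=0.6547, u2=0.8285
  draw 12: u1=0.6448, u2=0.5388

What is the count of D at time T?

D at T = 0

t=0.000: Q=3 D=2 Y=7 G=4
Draw 1: a1=2.919, a2=0.650, a3=1.464, a0=5.033; τ=−ln(0.6713)/5.033=0.079 → t=0.079; u2·a0=0.3976·5.033=2.001 ≤ a1=2.919 → R1 fires; Q=3 D=2 Y=6 G=6
Draw 2: a1=2.502, a2=0.650, a3=1.464, a0=4.616; τ=−ln(0.5484)/4.616=0.130 → t=0.209; u2·a0=0.5019·4.616=2.317 ≤ a1=2.502 → R1 fires; Q=3 D=2 Y=5 G=8
Draw 3: a1=2.085, a2=0.650, a3=1.464, a0=4.199; τ=−ln(0.7177)/4.199=0.079 → t=0.288; u2·a0=0.4982·4.199=2.092; a1=2.085 < 2.092 ≤ a1+a2=2.735 → R2 fires; Q=3 D=1 Y=6 G=10
Draw 4: a1=2.502, a2=0.325, a3=0.732, a0=3.559; τ=−ln(0.3861)/3.559=0.267 → t=0.556; u2·a0=0.8884·3.559=3.162; a1+a2=2.827 < 3.162 ≤ a1+…+a3=3.559 → R3 fires; Q=2 D=0 Y=8 G=10
Draw 5: a1=2.224, a2=0.000, a3=0.000, a0=2.224; τ=−ln(0.3569)/2.224=0.463 → t=1.019; u2·a0=0.5294·2.224=1.177 ≤ a1=2.224 → R1 fires; Q=2 D=0 Y=7 G=12
Draw 6: a1=1.946, a2=0.000, a3=0.000, a0=1.946; τ=−ln(0.6473)/1.946=0.224 → t=1.242; u2·a0=0.2569·1.946=0.500 ≤ a1=1.946 → R1 fires; Q=2 D=0 Y=6 G=14
Draw 7: a1=1.668, a2=0.000, a3=0.000, a0=1.668; τ=−ln(0.1844)/1.668=1.014 → t=2.256; u2·a0=0.4917·1.668=0.820 ≤ a1=1.668 → R1 fires; Q=2 D=0 Y=5 G=16
Draw 8: a1=1.390, a2=0.000, a3=0.000, a0=1.390; τ=−ln(0.2370)/1.390=1.036 → t=3.292; u2·a0=0.4423·1.390=0.615 ≤ a1=1.390 → R1 fires; Q=2 D=0 Y=4 G=18
Draw 9: a1=1.112, a2=0.000, a3=0.000, a0=1.112; τ=−ln(0.4511)/1.112=0.716 → t=4.008; u2·a0=0.8226·1.112=0.915 ≤ a1=1.112 → R1 fires; Q=2 D=0 Y=3 G=20
Draw 10: a1=0.834, a2=0.000, a3=0.000, a0=0.834; τ=−ln(0.7774)/0.834=0.302 → t=4.310; u2·a0=0.3819·0.834=0.319 ≤ a1=0.834 → R1 fires; Q=2 D=0 Y=2 G=22
Draw 11: a1=0.556, a2=0.000, a3=0.000, a0=0.556; τ=−ln(0.6547)/0.556=0.762 → t=5.071; u2·a0=0.8285·0.556=0.461 ≤ a1=0.556 → R1 fires; Q=2 D=0 Y=1 G=24
Draw 12: a1=0.278, a2=0.000, a3=0.000, a0=0.278; τ=−ln(0.6448)/0.278=1.578 → t=6.650 > T=6.08: stop.
Read off D at T=6.08: 0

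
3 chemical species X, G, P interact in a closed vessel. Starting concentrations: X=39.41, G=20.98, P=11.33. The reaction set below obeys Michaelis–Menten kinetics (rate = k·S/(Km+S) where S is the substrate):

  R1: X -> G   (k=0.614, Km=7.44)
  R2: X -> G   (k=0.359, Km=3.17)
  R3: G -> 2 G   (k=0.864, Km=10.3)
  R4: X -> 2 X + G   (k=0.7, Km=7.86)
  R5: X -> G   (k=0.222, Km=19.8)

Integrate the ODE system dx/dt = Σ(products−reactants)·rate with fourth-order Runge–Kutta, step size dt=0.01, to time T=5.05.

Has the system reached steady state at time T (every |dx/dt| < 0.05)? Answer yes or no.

RK4 with dt=0.01: 505 steps to T=5.05. Trajectory (selected grid times):
t=0.00: X=39.41 G=20.98 P=11.33
t=0.56: X=39.18 G=22.19 P=11.33
t=1.12: X=38.95 G=23.41 P=11.33
t=1.68: X=38.72 G=24.63 P=11.33
t=2.24: X=38.49 G=25.86 P=11.33
t=2.81: X=38.25 G=27.11 P=11.33
t=3.37: X=38.02 G=28.34 P=11.33
t=3.93: X=37.79 G=29.58 P=11.33
t=4.49: X=37.56 G=30.82 P=11.33
t=5.05: X=37.33 G=32.06 P=11.33
Rates at T: R1=0.5120, R2=0.3309, R3=0.6539, R4=0.5783, R5=0.1451
dx/dt at T (Σ net stoichiometry × rate): X=-0.4097, G=+2.2201, P=+0.0000
Largest |dx/dt| is |+2.2201| (G) ≥ 0.05 → not steady.

Steady state at T: no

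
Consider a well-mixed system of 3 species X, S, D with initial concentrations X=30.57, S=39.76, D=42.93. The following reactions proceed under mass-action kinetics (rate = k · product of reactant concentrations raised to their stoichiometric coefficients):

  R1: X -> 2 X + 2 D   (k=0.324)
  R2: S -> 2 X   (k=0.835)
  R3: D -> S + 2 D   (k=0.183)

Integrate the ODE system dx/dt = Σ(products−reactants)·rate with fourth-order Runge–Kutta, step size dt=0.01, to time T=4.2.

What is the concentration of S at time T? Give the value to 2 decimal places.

S at T = 124.10

RK4 with dt=0.01: 420 steps to T=4.2. Trajectory (selected grid times):
t=0.00: X=30.57 S=39.76 D=42.93
t=0.47: X=65.14 S=30.56 D=61.98
t=0.93: X=98.87 S=26.22 D=92.81
t=1.40: X=136.96 S=25.95 D=138.41
t=1.87: X=182.74 S=29.64 D=201.31
t=2.33: X=239.43 S=37.20 D=284.15
t=2.80: X=315.06 S=49.42 D=397.11
t=3.27: X=415.65 S=67.09 D=547.98
t=3.73: X=547.18 S=90.98 D=744.55
t=4.20: X=727.29 S=124.10 D=1012.26
Read off S at T=4.2: 124.10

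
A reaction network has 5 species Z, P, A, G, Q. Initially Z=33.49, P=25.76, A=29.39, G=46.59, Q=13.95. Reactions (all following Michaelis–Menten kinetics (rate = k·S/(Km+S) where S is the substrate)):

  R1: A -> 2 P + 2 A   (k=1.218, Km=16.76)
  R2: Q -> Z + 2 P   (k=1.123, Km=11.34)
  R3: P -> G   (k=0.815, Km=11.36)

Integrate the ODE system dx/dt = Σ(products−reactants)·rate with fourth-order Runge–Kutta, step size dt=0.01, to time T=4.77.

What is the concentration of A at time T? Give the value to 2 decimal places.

A at T = 33.17

RK4 with dt=0.01: 477 steps to T=4.77. Trajectory (selected grid times):
t=0.00: Z=33.49 P=25.76 A=29.39 G=46.59 Q=13.95
t=0.53: Z=33.82 P=26.94 A=29.80 G=46.89 Q=13.62
t=1.06: Z=34.14 P=28.10 A=30.22 G=47.20 Q=13.30
t=1.59: Z=34.46 P=29.27 A=30.63 G=47.51 Q=12.98
t=2.12: Z=34.77 P=30.42 A=31.05 G=47.82 Q=12.67
t=2.65: Z=35.09 P=31.57 A=31.47 G=48.14 Q=12.35
t=3.18: Z=35.40 P=32.71 A=31.89 G=48.46 Q=12.04
t=3.71: Z=35.70 P=33.85 A=32.32 G=48.78 Q=11.74
t=4.24: Z=36.00 P=34.98 A=32.74 G=49.10 Q=11.44
t=4.77: Z=36.30 P=36.10 A=33.17 G=49.43 Q=11.14
Read off A at T=4.77: 33.17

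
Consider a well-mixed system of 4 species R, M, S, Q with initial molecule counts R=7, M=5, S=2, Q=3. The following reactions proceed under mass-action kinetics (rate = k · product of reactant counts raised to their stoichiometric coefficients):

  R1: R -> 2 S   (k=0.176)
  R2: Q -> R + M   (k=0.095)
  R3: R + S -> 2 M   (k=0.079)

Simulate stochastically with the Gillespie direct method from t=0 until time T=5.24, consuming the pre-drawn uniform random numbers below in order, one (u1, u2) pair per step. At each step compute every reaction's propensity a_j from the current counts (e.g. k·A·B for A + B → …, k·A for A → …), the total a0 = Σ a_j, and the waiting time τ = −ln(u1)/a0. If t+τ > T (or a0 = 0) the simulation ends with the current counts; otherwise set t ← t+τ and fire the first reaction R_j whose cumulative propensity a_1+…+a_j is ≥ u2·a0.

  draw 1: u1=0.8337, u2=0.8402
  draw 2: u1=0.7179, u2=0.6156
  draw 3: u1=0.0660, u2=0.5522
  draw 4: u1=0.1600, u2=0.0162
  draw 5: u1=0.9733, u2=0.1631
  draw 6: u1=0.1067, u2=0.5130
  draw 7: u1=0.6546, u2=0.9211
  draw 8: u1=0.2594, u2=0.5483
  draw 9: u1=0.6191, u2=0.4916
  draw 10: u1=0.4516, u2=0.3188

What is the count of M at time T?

t=0.000: R=7 M=5 S=2 Q=3
Draw 1: a1=1.232, a2=0.285, a3=1.106, a0=2.623; τ=−ln(0.8337)/2.623=0.069 → t=0.069; u2·a0=0.8402·2.623=2.204; a1+a2=1.517 < 2.204 ≤ a1+…+a3=2.623 → R3 fires; R=6 M=7 S=1 Q=3
Draw 2: a1=1.056, a2=0.285, a3=0.474, a0=1.815; τ=−ln(0.7179)/1.815=0.183 → t=0.252; u2·a0=0.6156·1.815=1.117; a1=1.056 < 1.117 ≤ a1+a2=1.341 → R2 fires; R=7 M=8 S=1 Q=2
Draw 3: a1=1.232, a2=0.190, a3=0.553, a0=1.975; τ=−ln(0.0660)/1.975=1.376 → t=1.628; u2·a0=0.5522·1.975=1.091 ≤ a1=1.232 → R1 fires; R=6 M=8 S=3 Q=2
Draw 4: a1=1.056, a2=0.190, a3=1.422, a0=2.668; τ=−ln(0.1600)/2.668=0.687 → t=2.315; u2·a0=0.0162·2.668=0.043 ≤ a1=1.056 → R1 fires; R=5 M=8 S=5 Q=2
Draw 5: a1=0.880, a2=0.190, a3=1.975, a0=3.045; τ=−ln(0.9733)/3.045=0.009 → t=2.324; u2·a0=0.1631·3.045=0.497 ≤ a1=0.880 → R1 fires; R=4 M=8 S=7 Q=2
Draw 6: a1=0.704, a2=0.190, a3=2.212, a0=3.106; τ=−ln(0.1067)/3.106=0.720 → t=3.044; u2·a0=0.5130·3.106=1.593; a1+a2=0.894 < 1.593 ≤ a1+…+a3=3.106 → R3 fires; R=3 M=10 S=6 Q=2
Draw 7: a1=0.528, a2=0.190, a3=1.422, a0=2.140; τ=−ln(0.6546)/2.140=0.198 → t=3.242; u2·a0=0.9211·2.140=1.971; a1+a2=0.718 < 1.971 ≤ a1+…+a3=2.140 → R3 fires; R=2 M=12 S=5 Q=2
Draw 8: a1=0.352, a2=0.190, a3=0.790, a0=1.332; τ=−ln(0.2594)/1.332=1.013 → t=4.255; u2·a0=0.5483·1.332=0.730; a1+a2=0.542 < 0.730 ≤ a1+…+a3=1.332 → R3 fires; R=1 M=14 S=4 Q=2
Draw 9: a1=0.176, a2=0.190, a3=0.316, a0=0.682; τ=−ln(0.6191)/0.682=0.703 → t=4.959; u2·a0=0.4916·0.682=0.335; a1=0.176 < 0.335 ≤ a1+a2=0.366 → R2 fires; R=2 M=15 S=4 Q=1
Draw 10: a1=0.352, a2=0.095, a3=0.632, a0=1.079; τ=−ln(0.4516)/1.079=0.737 → t=5.695 > T=5.24: stop.
Read off M at T=5.24: 15

M at T = 15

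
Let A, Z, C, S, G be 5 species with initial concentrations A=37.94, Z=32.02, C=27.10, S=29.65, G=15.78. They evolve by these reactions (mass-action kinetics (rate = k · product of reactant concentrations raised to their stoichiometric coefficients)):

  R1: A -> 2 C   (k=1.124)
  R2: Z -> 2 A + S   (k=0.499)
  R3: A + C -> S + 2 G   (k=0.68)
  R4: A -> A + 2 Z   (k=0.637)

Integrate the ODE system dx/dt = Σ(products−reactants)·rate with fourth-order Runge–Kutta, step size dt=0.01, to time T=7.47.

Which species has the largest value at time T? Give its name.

Dominant species at T: G

RK4 with dt=0.01: 747 steps to T=7.47. Trajectory (selected grid times):
t=0.00: A=37.94 Z=32.02 C=27.10 S=29.65 G=15.78
t=0.83: A=9.08 Z=30.69 C=3.35 S=87.94 G=105.67
t=1.66: A=8.52 Z=27.92 C=3.31 S=116.60 G=138.76
t=2.49: A=7.80 Z=25.50 C=3.31 S=142.88 G=169.21
t=3.32: A=7.12 Z=23.28 C=3.31 S=166.89 G=197.03
t=4.15: A=6.50 Z=21.26 C=3.31 S=188.81 G=222.44
t=4.98: A=5.94 Z=19.42 C=3.31 S=208.83 G=245.64
t=5.81: A=5.43 Z=17.74 C=3.31 S=227.11 G=266.83
t=6.64: A=4.95 Z=16.20 C=3.31 S=243.81 G=286.18
t=7.47: A=4.52 Z=14.79 C=3.31 S=259.06 G=303.86
At T=7.47: A=4.52 Z=14.79 C=3.31 S=259.06 G=303.86; the largest is G.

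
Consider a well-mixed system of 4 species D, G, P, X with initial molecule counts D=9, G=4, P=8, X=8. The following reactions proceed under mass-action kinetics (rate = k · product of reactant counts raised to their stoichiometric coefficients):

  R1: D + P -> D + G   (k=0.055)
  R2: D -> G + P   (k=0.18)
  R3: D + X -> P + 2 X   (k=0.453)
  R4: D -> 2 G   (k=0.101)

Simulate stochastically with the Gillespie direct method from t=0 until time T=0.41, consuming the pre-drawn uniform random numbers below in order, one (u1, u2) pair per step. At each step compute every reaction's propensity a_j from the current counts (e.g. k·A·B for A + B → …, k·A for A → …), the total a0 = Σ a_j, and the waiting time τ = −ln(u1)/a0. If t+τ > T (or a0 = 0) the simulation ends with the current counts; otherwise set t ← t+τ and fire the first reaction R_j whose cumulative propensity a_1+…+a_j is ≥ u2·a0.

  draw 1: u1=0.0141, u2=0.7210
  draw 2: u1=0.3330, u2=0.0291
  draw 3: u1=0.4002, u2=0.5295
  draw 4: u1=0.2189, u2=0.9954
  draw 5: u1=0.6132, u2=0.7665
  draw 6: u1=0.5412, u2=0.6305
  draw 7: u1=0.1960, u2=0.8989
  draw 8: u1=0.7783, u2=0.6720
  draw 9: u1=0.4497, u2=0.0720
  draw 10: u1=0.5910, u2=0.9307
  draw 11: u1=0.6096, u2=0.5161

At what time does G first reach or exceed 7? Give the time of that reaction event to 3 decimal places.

t=0.000: D=9 G=4 P=8 X=8
Draw 1: a1=3.960, a2=1.620, a3=32.616, a4=0.909, a0=39.105; τ=−ln(0.0141)/39.105=0.109 → t=0.109; u2·a0=0.7210·39.105=28.195; a1+a2=5.580 < 28.195 ≤ a1+…+a3=38.196 → R3 fires; D=8 G=4 P=9 X=9
Draw 2: a1=3.960, a2=1.440, a3=32.616, a4=0.808, a0=38.824; τ=−ln(0.3330)/38.824=0.028 → t=0.137; u2·a0=0.0291·38.824=1.130 ≤ a1=3.960 → R1 fires; D=8 G=5 P=8 X=9
Draw 3: a1=3.520, a2=1.440, a3=32.616, a4=0.808, a0=38.384; τ=−ln(0.4002)/38.384=0.024 → t=0.161; u2·a0=0.5295·38.384=20.324; a1+a2=4.960 < 20.324 ≤ a1+…+a3=37.576 → R3 fires; D=7 G=5 P=9 X=10
Draw 4: a1=3.465, a2=1.260, a3=31.710, a4=0.707, a0=37.142; τ=−ln(0.2189)/37.142=0.041 → t=0.202; u2·a0=0.9954·37.142=36.971; a1+…+a3=36.435 < 36.971 ≤ a1+…+a4=37.142 → R4 fires; D=6 G=7 P=9 X=10
Draw 5: a1=2.970, a2=1.080, a3=27.180, a4=0.606, a0=31.836; τ=−ln(0.6132)/31.836=0.015 → t=0.217; u2·a0=0.7665·31.836=24.402; a1+a2=4.050 < 24.402 ≤ a1+…+a3=31.230 → R3 fires; D=5 G=7 P=10 X=11
Draw 6: a1=2.750, a2=0.900, a3=24.915, a4=0.505, a0=29.070; τ=−ln(0.5412)/29.070=0.021 → t=0.239; u2·a0=0.6305·29.070=18.329; a1+a2=3.650 < 18.329 ≤ a1+…+a3=28.565 → R3 fires; D=4 G=7 P=11 X=12
Draw 7: a1=2.420, a2=0.720, a3=21.744, a4=0.404, a0=25.288; τ=−ln(0.1960)/25.288=0.064 → t=0.303; u2·a0=0.8989·25.288=22.731; a1+a2=3.140 < 22.731 ≤ a1+…+a3=24.884 → R3 fires; D=3 G=7 P=12 X=13
Draw 8: a1=1.980, a2=0.540, a3=17.667, a4=0.303, a0=20.490; τ=−ln(0.7783)/20.490=0.012 → t=0.315; u2·a0=0.6720·20.490=13.769; a1+a2=2.520 < 13.769 ≤ a1+…+a3=20.187 → R3 fires; D=2 G=7 P=13 X=14
Draw 9: a1=1.430, a2=0.360, a3=12.684, a4=0.202, a0=14.676; τ=−ln(0.4497)/14.676=0.054 → t=0.370; u2·a0=0.0720·14.676=1.057 ≤ a1=1.430 → R1 fires; D=2 G=8 P=12 X=14
Draw 10: a1=1.320, a2=0.360, a3=12.684, a4=0.202, a0=14.566; τ=−ln(0.5910)/14.566=0.036 → t=0.406; u2·a0=0.9307·14.566=13.557; a1+a2=1.680 < 13.557 ≤ a1+…+a3=14.364 → R3 fires; D=1 G=8 P=13 X=15
Draw 11: a1=0.715, a2=0.180, a3=6.795, a4=0.101, a0=7.791; τ=−ln(0.6096)/7.791=0.064 → t=0.469 > T=0.41: stop.
G first becomes ≥ 7 when it reaches 7 at the event at t=0.202.

Threshold first reached at t = 0.202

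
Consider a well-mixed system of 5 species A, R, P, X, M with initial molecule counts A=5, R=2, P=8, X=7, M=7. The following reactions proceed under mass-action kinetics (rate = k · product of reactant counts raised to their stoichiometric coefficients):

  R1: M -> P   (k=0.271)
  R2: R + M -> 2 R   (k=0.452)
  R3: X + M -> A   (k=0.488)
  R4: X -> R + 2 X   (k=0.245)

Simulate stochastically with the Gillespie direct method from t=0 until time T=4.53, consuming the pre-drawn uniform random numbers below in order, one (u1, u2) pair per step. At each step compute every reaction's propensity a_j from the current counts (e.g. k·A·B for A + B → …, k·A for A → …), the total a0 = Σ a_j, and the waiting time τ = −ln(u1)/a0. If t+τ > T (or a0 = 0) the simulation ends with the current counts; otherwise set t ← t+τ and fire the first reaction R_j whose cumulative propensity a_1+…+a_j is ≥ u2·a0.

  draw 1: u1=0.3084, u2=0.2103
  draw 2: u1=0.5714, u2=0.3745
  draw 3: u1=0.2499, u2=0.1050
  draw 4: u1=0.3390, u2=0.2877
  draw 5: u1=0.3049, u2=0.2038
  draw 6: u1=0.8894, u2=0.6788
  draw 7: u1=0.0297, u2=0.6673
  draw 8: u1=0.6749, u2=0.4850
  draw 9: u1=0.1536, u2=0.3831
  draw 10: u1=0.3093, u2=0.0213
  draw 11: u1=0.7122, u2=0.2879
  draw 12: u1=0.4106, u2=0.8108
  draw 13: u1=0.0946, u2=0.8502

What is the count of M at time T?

M at T = 0

t=0.000: A=5 R=2 P=8 X=7 M=7
Draw 1: a1=1.897, a2=6.328, a3=23.912, a4=1.715, a0=33.852; τ=−ln(0.3084)/33.852=0.035 → t=0.035; u2·a0=0.2103·33.852=7.119; a1=1.897 < 7.119 ≤ a1+a2=8.225 → R2 fires; A=5 R=3 P=8 X=7 M=6
Draw 2: a1=1.626, a2=8.136, a3=20.496, a4=1.715, a0=31.973; τ=−ln(0.5714)/31.973=0.018 → t=0.052; u2·a0=0.3745·31.973=11.974; a1+a2=9.762 < 11.974 ≤ a1+…+a3=30.258 → R3 fires; A=6 R=3 P=8 X=6 M=5
Draw 3: a1=1.355, a2=6.780, a3=14.640, a4=1.470, a0=24.245; τ=−ln(0.2499)/24.245=0.057 → t=0.109; u2·a0=0.1050·24.245=2.546; a1=1.355 < 2.546 ≤ a1+a2=8.135 → R2 fires; A=6 R=4 P=8 X=6 M=4
Draw 4: a1=1.084, a2=7.232, a3=11.712, a4=1.470, a0=21.498; τ=−ln(0.3390)/21.498=0.050 → t=0.160; u2·a0=0.2877·21.498=6.185; a1=1.084 < 6.185 ≤ a1+a2=8.316 → R2 fires; A=6 R=5 P=8 X=6 M=3
Draw 5: a1=0.813, a2=6.780, a3=8.784, a4=1.470, a0=17.847; τ=−ln(0.3049)/17.847=0.067 → t=0.226; u2·a0=0.2038·17.847=3.637; a1=0.813 < 3.637 ≤ a1+a2=7.593 → R2 fires; A=6 R=6 P=8 X=6 M=2
Draw 6: a1=0.542, a2=5.424, a3=5.856, a4=1.470, a0=13.292; τ=−ln(0.8894)/13.292=0.009 → t=0.235; u2·a0=0.6788·13.292=9.023; a1+a2=5.966 < 9.023 ≤ a1+…+a3=11.822 → R3 fires; A=7 R=6 P=8 X=5 M=1
Draw 7: a1=0.271, a2=2.712, a3=2.440, a4=1.225, a0=6.648; τ=−ln(0.0297)/6.648=0.529 → t=0.764; u2·a0=0.6673·6.648=4.436; a1+a2=2.983 < 4.436 ≤ a1+…+a3=5.423 → R3 fires; A=8 R=6 P=8 X=4 M=0
Draw 8: a1=0.000, a2=0.000, a3=0.000, a4=0.980, a0=0.980; τ=−ln(0.6749)/0.980=0.401 → t=1.165; u2·a0=0.4850·0.980=0.475; a1+…+a3=0.000 < 0.475 ≤ a1+…+a4=0.980 → R4 fires; A=8 R=7 P=8 X=5 M=0
Draw 9: a1=0.000, a2=0.000, a3=0.000, a4=1.225, a0=1.225; τ=−ln(0.1536)/1.225=1.529 → t=2.695; u2·a0=0.3831·1.225=0.469; a1+…+a3=0.000 < 0.469 ≤ a1+…+a4=1.225 → R4 fires; A=8 R=8 P=8 X=6 M=0
Draw 10: a1=0.000, a2=0.000, a3=0.000, a4=1.470, a0=1.470; τ=−ln(0.3093)/1.470=0.798 → t=3.493; u2·a0=0.0213·1.470=0.031; a1+…+a3=0.000 < 0.031 ≤ a1+…+a4=1.470 → R4 fires; A=8 R=9 P=8 X=7 M=0
Draw 11: a1=0.000, a2=0.000, a3=0.000, a4=1.715, a0=1.715; τ=−ln(0.7122)/1.715=0.198 → t=3.691; u2·a0=0.2879·1.715=0.494; a1+…+a3=0.000 < 0.494 ≤ a1+…+a4=1.715 → R4 fires; A=8 R=10 P=8 X=8 M=0
Draw 12: a1=0.000, a2=0.000, a3=0.000, a4=1.960, a0=1.960; τ=−ln(0.4106)/1.960=0.454 → t=4.145; u2·a0=0.8108·1.960=1.589; a1+…+a3=0.000 < 1.589 ≤ a1+…+a4=1.960 → R4 fires; A=8 R=11 P=8 X=9 M=0
Draw 13: a1=0.000, a2=0.000, a3=0.000, a4=2.205, a0=2.205; τ=−ln(0.0946)/2.205=1.069 → t=5.214 > T=4.53: stop.
Read off M at T=4.53: 0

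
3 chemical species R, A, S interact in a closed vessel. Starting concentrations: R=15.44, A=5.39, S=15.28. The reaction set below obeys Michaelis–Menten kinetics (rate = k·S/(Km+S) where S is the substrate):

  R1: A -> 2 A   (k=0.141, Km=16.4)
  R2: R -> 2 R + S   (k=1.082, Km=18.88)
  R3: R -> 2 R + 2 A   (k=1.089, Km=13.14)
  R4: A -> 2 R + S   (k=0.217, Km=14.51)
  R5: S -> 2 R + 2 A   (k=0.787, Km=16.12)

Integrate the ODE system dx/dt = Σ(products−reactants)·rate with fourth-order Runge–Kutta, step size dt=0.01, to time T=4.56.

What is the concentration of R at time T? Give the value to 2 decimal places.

RK4 with dt=0.01: 456 steps to T=4.56. Trajectory (selected grid times):
t=0.00: R=15.44 A=5.39 S=15.28
t=0.51: R=16.45 A=6.38 S=15.37
t=1.01: R=17.47 A=7.36 S=15.47
t=1.52: R=18.53 A=8.38 S=15.58
t=2.03: R=19.62 A=9.42 S=15.70
t=2.53: R=20.70 A=10.45 S=15.83
t=3.04: R=21.83 A=11.51 S=15.97
t=3.55: R=22.98 A=12.60 S=16.12
t=4.05: R=24.13 A=13.67 S=16.27
t=4.56: R=25.32 A=14.78 S=16.44
Read off R at T=4.56: 25.32

R at T = 25.32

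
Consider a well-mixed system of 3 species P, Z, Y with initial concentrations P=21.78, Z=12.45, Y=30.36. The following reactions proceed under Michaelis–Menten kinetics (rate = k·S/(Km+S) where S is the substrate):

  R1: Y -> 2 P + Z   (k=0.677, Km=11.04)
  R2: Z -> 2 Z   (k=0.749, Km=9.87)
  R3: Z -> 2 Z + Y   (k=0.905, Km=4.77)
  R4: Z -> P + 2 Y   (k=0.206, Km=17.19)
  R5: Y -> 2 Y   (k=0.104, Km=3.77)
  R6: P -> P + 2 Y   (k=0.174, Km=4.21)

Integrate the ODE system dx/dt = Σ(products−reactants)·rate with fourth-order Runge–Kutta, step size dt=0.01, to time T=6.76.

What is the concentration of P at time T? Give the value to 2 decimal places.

P at T = 29.34

RK4 with dt=0.01: 676 steps to T=6.76. Trajectory (selected grid times):
t=0.00: P=21.78 Z=12.45 Y=30.36
t=0.75: P=22.59 Z=13.57 Y=30.91
t=1.50: P=23.41 Z=14.72 Y=31.47
t=2.25: P=24.24 Z=15.88 Y=32.05
t=3.00: P=25.07 Z=17.06 Y=32.64
t=3.76: P=25.92 Z=18.27 Y=33.25
t=4.51: P=26.77 Z=19.48 Y=33.87
t=5.26: P=27.62 Z=20.71 Y=34.49
t=6.01: P=28.47 Z=21.95 Y=35.13
t=6.76: P=29.34 Z=23.20 Y=35.78
Read off P at T=6.76: 29.34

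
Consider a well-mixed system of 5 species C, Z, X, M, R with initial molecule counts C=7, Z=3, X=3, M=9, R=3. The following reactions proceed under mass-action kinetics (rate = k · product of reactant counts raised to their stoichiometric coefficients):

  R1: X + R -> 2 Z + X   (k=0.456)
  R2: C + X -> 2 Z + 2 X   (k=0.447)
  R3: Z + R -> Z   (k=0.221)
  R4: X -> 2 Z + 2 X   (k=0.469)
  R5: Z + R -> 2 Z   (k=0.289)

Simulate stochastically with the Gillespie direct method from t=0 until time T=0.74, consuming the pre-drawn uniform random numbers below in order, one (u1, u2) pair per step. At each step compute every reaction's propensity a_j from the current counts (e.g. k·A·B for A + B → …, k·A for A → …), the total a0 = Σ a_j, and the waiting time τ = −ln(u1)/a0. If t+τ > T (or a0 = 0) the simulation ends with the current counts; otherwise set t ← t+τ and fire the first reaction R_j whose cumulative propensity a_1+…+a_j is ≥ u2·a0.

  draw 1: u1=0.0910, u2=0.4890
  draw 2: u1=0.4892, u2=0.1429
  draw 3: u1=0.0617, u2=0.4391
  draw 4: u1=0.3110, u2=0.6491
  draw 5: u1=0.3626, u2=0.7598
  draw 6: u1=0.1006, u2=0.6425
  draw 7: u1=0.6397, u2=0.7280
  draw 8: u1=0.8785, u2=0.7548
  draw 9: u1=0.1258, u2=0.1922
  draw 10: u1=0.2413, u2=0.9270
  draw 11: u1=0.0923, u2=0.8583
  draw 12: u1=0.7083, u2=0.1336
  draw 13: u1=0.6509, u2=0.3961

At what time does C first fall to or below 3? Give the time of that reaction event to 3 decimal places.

t=0.000: C=7 Z=3 X=3 M=9 R=3
Draw 1: a1=4.104, a2=9.387, a3=1.989, a4=1.407, a5=2.601, a0=19.488; τ=−ln(0.0910)/19.488=0.123 → t=0.123; u2·a0=0.4890·19.488=9.530; a1=4.104 < 9.530 ≤ a1+a2=13.491 → R2 fires; C=6 Z=5 X=4 M=9 R=3
Draw 2: a1=5.472, a2=10.728, a3=3.315, a4=1.876, a5=4.335, a0=25.726; τ=−ln(0.4892)/25.726=0.028 → t=0.151; u2·a0=0.1429·25.726=3.676 ≤ a1=5.472 → R1 fires; C=6 Z=7 X=4 M=9 R=2
Draw 3: a1=3.648, a2=10.728, a3=3.094, a4=1.876, a5=4.046, a0=23.392; τ=−ln(0.0617)/23.392=0.119 → t=0.270; u2·a0=0.4391·23.392=10.271; a1=3.648 < 10.271 ≤ a1+a2=14.376 → R2 fires; C=5 Z=9 X=5 M=9 R=2
Draw 4: a1=4.560, a2=11.175, a3=3.978, a4=2.345, a5=5.202, a0=27.260; τ=−ln(0.3110)/27.260=0.043 → t=0.313; u2·a0=0.6491·27.260=17.694; a1+a2=15.735 < 17.694 ≤ a1+…+a3=19.713 → R3 fires; C=5 Z=9 X=5 M=9 R=1
Draw 5: a1=2.280, a2=11.175, a3=1.989, a4=2.345, a5=2.601, a0=20.390; τ=−ln(0.3626)/20.390=0.050 → t=0.362; u2·a0=0.7598·20.390=15.492; a1+…+a3=15.444 < 15.492 ≤ a1+…+a4=17.789 → R4 fires; C=5 Z=11 X=6 M=9 R=1
Draw 6: a1=2.736, a2=13.410, a3=2.431, a4=2.814, a5=3.179, a0=24.570; τ=−ln(0.1006)/24.570=0.093 → t=0.456; u2·a0=0.6425·24.570=15.786; a1=2.736 < 15.786 ≤ a1+a2=16.146 → R2 fires; C=4 Z=13 X=7 M=9 R=1
Draw 7: a1=3.192, a2=12.516, a3=2.873, a4=3.283, a5=3.757, a0=25.621; τ=−ln(0.6397)/25.621=0.017 → t=0.473; u2·a0=0.7280·25.621=18.652; a1+…+a3=18.581 < 18.652 ≤ a1+…+a4=21.864 → R4 fires; C=4 Z=15 X=8 M=9 R=1
Draw 8: a1=3.648, a2=14.304, a3=3.315, a4=3.752, a5=4.335, a0=29.354; τ=−ln(0.8785)/29.354=0.004 → t=0.478; u2·a0=0.7548·29.354=22.156; a1+…+a3=21.267 < 22.156 ≤ a1+…+a4=25.019 → R4 fires; C=4 Z=17 X=9 M=9 R=1
Draw 9: a1=4.104, a2=16.092, a3=3.757, a4=4.221, a5=4.913, a0=33.087; τ=−ln(0.1258)/33.087=0.063 → t=0.540; u2·a0=0.1922·33.087=6.359; a1=4.104 < 6.359 ≤ a1+a2=20.196 → R2 fires; C=3 Z=19 X=10 M=9 R=1
Draw 10: a1=4.560, a2=13.410, a3=4.199, a4=4.690, a5=5.491, a0=32.350; τ=−ln(0.2413)/32.350=0.044 → t=0.584; u2·a0=0.9270·32.350=29.988; a1+…+a4=26.859 < 29.988 ≤ a1+…+a5=32.350 → R5 fires; C=3 Z=20 X=10 M=9 R=0
Draw 11: a1=0.000, a2=13.410, a3=0.000, a4=4.690, a5=0.000, a0=18.100; τ=−ln(0.0923)/18.100=0.132 → t=0.716; u2·a0=0.8583·18.100=15.535; a1+…+a3=13.410 < 15.535 ≤ a1+…+a4=18.100 → R4 fires; C=3 Z=22 X=11 M=9 R=0
Draw 12: a1=0.000, a2=14.751, a3=0.000, a4=5.159, a5=0.000, a0=19.910; τ=−ln(0.7083)/19.910=0.017 → t=0.733; u2·a0=0.1336·19.910=2.660; a1=0.000 < 2.660 ≤ a1+a2=14.751 → R2 fires; C=2 Z=24 X=12 M=9 R=0
Draw 13: a1=0.000, a2=10.728, a3=0.000, a4=5.628, a5=0.000, a0=16.356; τ=−ln(0.6509)/16.356=0.026 → t=0.760 > T=0.74: stop.
C first becomes ≤ 3 when it reaches 3 at the event at t=0.540.

Threshold first reached at t = 0.540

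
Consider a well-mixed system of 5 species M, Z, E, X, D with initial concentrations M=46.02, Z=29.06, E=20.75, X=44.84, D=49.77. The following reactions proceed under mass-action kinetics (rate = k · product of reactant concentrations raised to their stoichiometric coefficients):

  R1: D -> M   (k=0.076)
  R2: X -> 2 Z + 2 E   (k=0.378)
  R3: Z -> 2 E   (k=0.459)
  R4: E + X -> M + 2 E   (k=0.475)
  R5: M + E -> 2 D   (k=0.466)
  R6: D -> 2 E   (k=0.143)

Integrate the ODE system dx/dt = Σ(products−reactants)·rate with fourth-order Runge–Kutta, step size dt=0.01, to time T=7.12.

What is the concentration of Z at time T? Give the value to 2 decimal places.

Z at T = 1.27

RK4 with dt=0.01: 712 steps to T=7.12. Trajectory (selected grid times):
t=0.00: M=46.02 Z=29.06 E=20.75 X=44.84 D=49.77
t=0.79: M=1.82 Z=23.14 E=29.79 X=0.04 D=214.38
t=1.58: M=0.44 Z=16.10 E=77.48 X=0.00 D=206.06
t=2.37: M=0.27 Z=11.21 E=120.43 X=0.00 D=195.78
t=3.16: M=0.19 Z=7.80 E=158.82 X=0.00 D=185.83
t=3.96: M=0.15 Z=5.40 E=193.98 X=0.00 D=176.22
t=4.75: M=0.12 Z=3.76 E=225.71 X=0.00 D=167.19
t=5.54: M=0.10 Z=2.62 E=255.00 X=0.00 D=158.60
t=6.33: M=0.09 Z=1.82 E=282.21 X=0.00 D=150.46
t=7.12: M=0.08 Z=1.27 E=307.62 X=0.00 D=142.72
Read off Z at T=7.12: 1.27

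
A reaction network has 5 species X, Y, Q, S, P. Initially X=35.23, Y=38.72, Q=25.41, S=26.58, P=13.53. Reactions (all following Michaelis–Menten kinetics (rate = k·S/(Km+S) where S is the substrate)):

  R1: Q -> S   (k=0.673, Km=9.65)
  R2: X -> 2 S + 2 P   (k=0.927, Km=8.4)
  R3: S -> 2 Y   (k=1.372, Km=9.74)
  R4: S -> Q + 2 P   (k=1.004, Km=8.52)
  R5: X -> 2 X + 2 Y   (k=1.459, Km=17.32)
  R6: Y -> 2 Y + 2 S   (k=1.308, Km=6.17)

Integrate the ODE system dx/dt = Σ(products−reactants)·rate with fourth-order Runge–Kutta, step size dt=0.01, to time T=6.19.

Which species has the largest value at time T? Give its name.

Dominant species at T: Y

RK4 with dt=0.01: 619 steps to T=6.19. Trajectory (selected grid times):
t=0.00: X=35.23 Y=38.72 Q=25.41 S=26.58 P=13.53
t=0.69: X=35.39 Y=42.25 Q=25.60 S=28.29 P=15.62
t=1.38: X=35.55 Y=45.81 Q=25.80 S=30.00 P=17.73
t=2.06: X=35.71 Y=49.35 Q=26.00 S=31.68 P=19.82
t=2.75: X=35.87 Y=52.97 Q=26.21 S=33.39 P=21.95
t=3.44: X=36.03 Y=56.62 Q=26.43 S=35.10 P=24.10
t=4.13: X=36.19 Y=60.28 Q=26.65 S=36.80 P=26.26
t=4.81: X=36.35 Y=63.92 Q=26.87 S=38.48 P=28.39
t=5.50: X=36.51 Y=67.63 Q=27.09 S=40.19 P=30.57
t=6.19: X=36.67 Y=71.35 Q=27.32 S=41.89 P=32.76
At T=6.19: X=36.67 Y=71.35 Q=27.32 S=41.89 P=32.76; the largest is Y.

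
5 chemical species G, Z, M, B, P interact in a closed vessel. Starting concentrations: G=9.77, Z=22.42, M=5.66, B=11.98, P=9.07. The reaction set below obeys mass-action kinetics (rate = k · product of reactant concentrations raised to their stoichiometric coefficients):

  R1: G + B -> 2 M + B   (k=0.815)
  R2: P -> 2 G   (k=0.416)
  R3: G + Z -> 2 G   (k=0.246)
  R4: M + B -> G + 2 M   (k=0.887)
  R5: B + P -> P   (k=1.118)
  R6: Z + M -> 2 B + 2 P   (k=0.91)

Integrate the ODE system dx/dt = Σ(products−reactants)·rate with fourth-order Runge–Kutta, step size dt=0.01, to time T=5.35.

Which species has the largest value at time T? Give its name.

RK4 with dt=0.01: 535 steps to T=5.35. Trajectory (selected grid times):
t=0.00: G=9.77 Z=22.42 M=5.66 B=11.98 P=9.07
t=0.59: G=35.12 Z=0.00 M=29.36 B=0.00 P=35.88
t=1.19: G=50.97 Z=0.00 M=29.36 B=0.00 P=27.95
t=1.78: G=63.13 Z=0.00 M=29.36 B=0.00 P=21.87
t=2.38: G=72.80 Z=0.00 M=29.36 B=0.00 P=17.04
t=2.97: G=80.21 Z=0.00 M=29.36 B=0.00 P=13.33
t=3.57: G=86.10 Z=0.00 M=29.36 B=0.00 P=10.39
t=4.16: G=90.62 Z=0.00 M=29.36 B=0.00 P=8.12
t=4.76: G=94.21 Z=0.00 M=29.36 B=0.00 P=6.33
t=5.35: G=96.97 Z=0.00 M=29.36 B=0.00 P=4.95
At T=5.35: G=96.97 Z=0.00 M=29.36 B=0.00 P=4.95; the largest is G.

Dominant species at T: G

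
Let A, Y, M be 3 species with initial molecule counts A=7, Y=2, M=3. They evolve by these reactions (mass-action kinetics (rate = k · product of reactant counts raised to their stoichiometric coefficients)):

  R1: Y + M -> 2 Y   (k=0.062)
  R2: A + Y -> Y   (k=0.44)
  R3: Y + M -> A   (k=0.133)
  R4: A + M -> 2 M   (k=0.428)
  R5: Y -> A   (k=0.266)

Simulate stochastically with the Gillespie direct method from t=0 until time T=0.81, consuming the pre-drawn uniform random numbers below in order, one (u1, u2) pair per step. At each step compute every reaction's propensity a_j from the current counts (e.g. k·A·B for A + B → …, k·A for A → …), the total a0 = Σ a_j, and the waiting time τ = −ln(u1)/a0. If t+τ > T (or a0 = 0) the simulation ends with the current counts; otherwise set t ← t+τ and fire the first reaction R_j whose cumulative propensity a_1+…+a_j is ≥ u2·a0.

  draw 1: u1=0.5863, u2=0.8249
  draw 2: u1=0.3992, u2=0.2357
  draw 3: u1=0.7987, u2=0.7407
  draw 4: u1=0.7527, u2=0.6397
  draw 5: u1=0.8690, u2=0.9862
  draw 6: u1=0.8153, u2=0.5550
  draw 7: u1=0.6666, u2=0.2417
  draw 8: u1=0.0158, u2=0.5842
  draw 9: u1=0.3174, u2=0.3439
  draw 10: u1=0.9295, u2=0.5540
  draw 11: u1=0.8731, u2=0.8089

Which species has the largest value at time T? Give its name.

Dominant species at T: M

t=0.000: A=7 Y=2 M=3
Draw 1: a1=0.372, a2=6.160, a3=0.798, a4=8.988, a5=0.532, a0=16.850; τ=−ln(0.5863)/16.850=0.032 → t=0.032; u2·a0=0.8249·16.850=13.900; a1+…+a3=7.330 < 13.900 ≤ a1+…+a4=16.318 → R4 fires; A=6 Y=2 M=4
Draw 2: a1=0.496, a2=5.280, a3=1.064, a4=10.272, a5=0.532, a0=17.644; τ=−ln(0.3992)/17.644=0.052 → t=0.084; u2·a0=0.2357·17.644=4.159; a1=0.496 < 4.159 ≤ a1+a2=5.776 → R2 fires; A=5 Y=2 M=4
Draw 3: a1=0.496, a2=4.400, a3=1.064, a4=8.560, a5=0.532, a0=15.052; τ=−ln(0.7987)/15.052=0.015 → t=0.099; u2·a0=0.7407·15.052=11.149; a1+…+a3=5.960 < 11.149 ≤ a1+…+a4=14.520 → R4 fires; A=4 Y=2 M=5
Draw 4: a1=0.620, a2=3.520, a3=1.330, a4=8.560, a5=0.532, a0=14.562; τ=−ln(0.7527)/14.562=0.020 → t=0.118; u2·a0=0.6397·14.562=9.315; a1+…+a3=5.470 < 9.315 ≤ a1+…+a4=14.030 → R4 fires; A=3 Y=2 M=6
Draw 5: a1=0.744, a2=2.640, a3=1.596, a4=7.704, a5=0.532, a0=13.216; τ=−ln(0.8690)/13.216=0.011 → t=0.129; u2·a0=0.9862·13.216=13.034; a1+…+a4=12.684 < 13.034 ≤ a1+…+a5=13.216 → R5 fires; A=4 Y=1 M=6
Draw 6: a1=0.372, a2=1.760, a3=0.798, a4=10.272, a5=0.266, a0=13.468; τ=−ln(0.8153)/13.468=0.015 → t=0.144; u2·a0=0.5550·13.468=7.475; a1+…+a3=2.930 < 7.475 ≤ a1+…+a4=13.202 → R4 fires; A=3 Y=1 M=7
Draw 7: a1=0.434, a2=1.320, a3=0.931, a4=8.988, a5=0.266, a0=11.939; τ=−ln(0.6666)/11.939=0.034 → t=0.178; u2·a0=0.2417·11.939=2.886; a1+…+a3=2.685 < 2.886 ≤ a1+…+a4=11.673 → R4 fires; A=2 Y=1 M=8
Draw 8: a1=0.496, a2=0.880, a3=1.064, a4=6.848, a5=0.266, a0=9.554; τ=−ln(0.0158)/9.554=0.434 → t=0.612; u2·a0=0.5842·9.554=5.581; a1+…+a3=2.440 < 5.581 ≤ a1+…+a4=9.288 → R4 fires; A=1 Y=1 M=9
Draw 9: a1=0.558, a2=0.440, a3=1.197, a4=3.852, a5=0.266, a0=6.313; τ=−ln(0.3174)/6.313=0.182 → t=0.794; u2·a0=0.3439·6.313=2.171; a1+a2=0.998 < 2.171 ≤ a1+…+a3=2.195 → R3 fires; A=2 Y=0 M=8
Draw 10: a1=0.000, a2=0.000, a3=0.000, a4=6.848, a5=0.000, a0=6.848; τ=−ln(0.9295)/6.848=0.011 → t=0.805; u2·a0=0.5540·6.848=3.794; a1+…+a3=0.000 < 3.794 ≤ a1+…+a4=6.848 → R4 fires; A=1 Y=0 M=9
Draw 11: a1=0.000, a2=0.000, a3=0.000, a4=3.852, a5=0.000, a0=3.852; τ=−ln(0.8731)/3.852=0.035 → t=0.840 > T=0.81: stop.
At T=0.81: A=1 Y=0 M=9; the largest is M.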